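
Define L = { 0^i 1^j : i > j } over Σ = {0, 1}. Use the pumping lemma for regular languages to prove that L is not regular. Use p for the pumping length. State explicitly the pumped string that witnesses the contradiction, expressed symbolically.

0^{p+1-k} 1^p

Assume L is regular. Let p be the pumping length given by the pumping lemma.
Choose w = 0^{p+1} 1^p ∈ L, with |w| = 2p+1 ≥ p.
The pumping lemma gives a decomposition w = xyz where |xy| ≤ p and |y| ≥ 1.
Since the first p symbols of w are all 0's and |xy| ≤ p, y lies entirely in the leading 0-block: y = 0^k for some k with 1 ≤ k ≤ p.
Consider xy^0z = xz = 0^{p+1-k} 1^p. Since k ≥ 1, the 0-count p+1-k is at most p, so i > j fails; thus xz ∉ L.
This contradicts the pumping lemma, so L is not regular.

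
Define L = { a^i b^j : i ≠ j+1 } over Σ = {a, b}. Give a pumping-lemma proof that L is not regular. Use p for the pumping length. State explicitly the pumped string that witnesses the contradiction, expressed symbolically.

Toward a contradiction, assume L is regular with pumping length p.
Choose w = a^p b^{p+p!-1}. Since p ≠ (p+p!-1)+1 = p+p!, w ∈ L; and |w| ≥ p.
By the pumping lemma, w = xyz with |xy| ≤ p and |y| > 0.
Because |xy| ≤ p and w begins with p copies of a, we have y = a^k with 1 ≤ k ≤ p.
Since 1 ≤ k ≤ p, k divides p!; set t = 1 + p!/k. Then xy^t z has p + (p!/k)·k = p + p! copies of a. Now the a-count is p+p! and (b-count)+1 = (p+p!-1)+1 = p+p!, so i ≠ j+1 fails. So xy^t z = a^{p+p!} b^{p+p!-1} ∉ L.
This is a contradiction; hence L is not regular.

a^{p+p!} b^{p+p!-1}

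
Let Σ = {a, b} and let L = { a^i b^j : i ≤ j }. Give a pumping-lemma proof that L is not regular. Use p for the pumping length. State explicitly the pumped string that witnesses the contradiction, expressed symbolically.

a^{p+k} b^p

Assume L is regular. Let p be the pumping length given by the pumping lemma.
Choose w = a^p b^p ∈ L, with |w| = 2p ≥ p.
The pumping lemma gives a decomposition w = xyz where |xy| ≤ p and |y| ≥ 1.
The first p characters of w are a's, so xy (and hence y) consists only of a's. Write y = a^k, 1 ≤ k ≤ p.
Consider xy^2z = a^{p+k} b^p. Since k ≥ 1, the a-count p+k exceeds the b-count p, so i ≤ j fails; thus xy^2z ∉ L.
This is a contradiction; hence L is not regular.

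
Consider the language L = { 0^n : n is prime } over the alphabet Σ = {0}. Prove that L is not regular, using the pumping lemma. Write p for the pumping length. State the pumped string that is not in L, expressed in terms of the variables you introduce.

Assume L is regular. Let p be the pumping length given by the pumping lemma.
Let q be a prime with q ≥ p+2 (infinitely many primes exist), and take w = 0^q ∈ L with |w| = q ≥ p.
By the pumping lemma, w = xyz with |xy| ≤ p and |y| > 0.
Then y = 0^k for some k with 1 ≤ k ≤ p.
Since 1 ≤ k ≤ p, |xz| = q-k. Pump with i = q+1: |xy^{q+1}z| = (q-k)+(q+1)k = q+qk = q(1+k), which is composite (both factors ≥ 2). So xy^{q+1}z = 0^{q(1+k)} ∉ L.
This is a contradiction; hence L is not regular.

0^{q(1+k)}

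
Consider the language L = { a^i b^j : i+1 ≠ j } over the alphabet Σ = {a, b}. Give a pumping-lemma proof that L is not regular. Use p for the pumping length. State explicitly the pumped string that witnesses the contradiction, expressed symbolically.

Toward a contradiction, assume L is regular with pumping length p.
Choose w = a^p b^{p+p!+1}. Since p ≠ (p+p!+1)-1 = p+p!, w ∈ L; and |w| ≥ p.
The pumping lemma gives a decomposition w = xyz where |xy| ≤ p and y is nonempty.
The first p characters of w are a's, so xy (and hence y) consists only of a's. Write y = a^k, 1 ≤ k ≤ p.
Since 1 ≤ k ≤ p, k divides p!; set t = 1 + p!/k. Then xy^t z has p + (p!/k)·k = p + p! copies of a. Now the a-count is p+p! and (b-count)-1 = (p+p!+1)-1 = p+p!, so i+1 ≠ j fails. So xy^t z = a^{p+p!} b^{p+p!+1} ∉ L.
Contradiction. Therefore L is not regular.

a^{p+p!} b^{p+p!+1}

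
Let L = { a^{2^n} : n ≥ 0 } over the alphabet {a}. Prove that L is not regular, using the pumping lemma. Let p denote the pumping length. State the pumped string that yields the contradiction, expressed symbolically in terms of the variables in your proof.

a^{2^p+k}

Assume L is regular; let p be its pumping constant.
Take w = a^{2^p} ∈ L with |w| = 2^p ≥ p.
Write w = xyz as guaranteed by the lemma, with |xy| ≤ p and |y| > 0.
Then y = a^k for some k with 1 ≤ k ≤ p.
Pump with i = 2: xy^2z = a^{2^p+k}. Since 1 ≤ k ≤ p < 2^p, we have 2^p < 2^p+k < 2^{p+1}, so 2^p+k is not a power of 2. So xy^2z ∉ L.
This is a contradiction; hence L is not regular.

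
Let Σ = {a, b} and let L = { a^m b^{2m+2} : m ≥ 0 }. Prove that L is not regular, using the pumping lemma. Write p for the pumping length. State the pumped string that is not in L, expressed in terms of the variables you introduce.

Assume L is regular; let p be its pumping constant.
Let w = a^p b^{2p+2} ∈ L; note |w| = 3p+2 ≥ p.
By the pumping lemma, w = xyz with |xy| ≤ p and y is nonempty.
Since the first p symbols of w are all a's and |xy| ≤ p, y lies entirely in the leading a-block: y = a^k for some k with 1 ≤ k ≤ p.
Pump with i = 2: xy^2z = a^{p+k} b^{2p+2}. For this to lie in L we would need 2p+2 = 2(p+k)+2, which forces k = 0. But k ≥ 1, so xy^2z ∉ L.
This contradicts the pumping lemma, so L is not regular.

a^{p+k} b^{2p+2}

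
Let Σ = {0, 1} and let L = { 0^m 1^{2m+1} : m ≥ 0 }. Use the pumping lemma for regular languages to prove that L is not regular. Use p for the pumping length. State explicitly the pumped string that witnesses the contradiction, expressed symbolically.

0^{p+k} 1^{2p+1}

Assume L is regular; let p be its pumping constant.
Let w = 0^p 1^{2p+1} ∈ L; note |w| = 3p+1 ≥ p.
By the pumping lemma, w = xyz with |xy| ≤ p and y is nonempty.
Because |xy| ≤ p and w begins with p copies of 0, we have y = 0^k with 1 ≤ k ≤ p.
Pump with i = 2: xy^2z = 0^{p+k} 1^{2p+1}. For this to lie in L we would need 2p+1 = 2(p+k)+1, which forces k = 0. But k ≥ 1, so xy^2z ∉ L.
Contradiction. Therefore L is not regular.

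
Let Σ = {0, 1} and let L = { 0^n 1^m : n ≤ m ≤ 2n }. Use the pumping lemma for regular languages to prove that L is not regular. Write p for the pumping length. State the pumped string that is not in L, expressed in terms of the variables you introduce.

Suppose for contradiction that L is regular, and let p be the pumping length.
Take w = 0^p 1^p ∈ L (since p ≤ p ≤ 2p), with |w| = 2p ≥ p.
By the pumping lemma, w = xyz with |xy| ≤ p and y is nonempty.
Because |xy| ≤ p and w begins with p copies of 0, we have y = 0^k with 1 ≤ k ≤ p.
Pump with i = 2: xy^2z = 0^{p+k} 1^p. Now n = p+k > p = m, so the condition n ≤ m fails. Thus xy^2z ∉ L.
This is a contradiction; hence L is not regular.

0^{p+k} 1^p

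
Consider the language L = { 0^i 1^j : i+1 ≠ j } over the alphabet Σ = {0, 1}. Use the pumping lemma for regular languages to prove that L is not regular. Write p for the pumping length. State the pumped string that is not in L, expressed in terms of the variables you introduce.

Assume L is regular; let p be its pumping constant.
Choose w = 0^p 1^{p+p!+1}. Since p ≠ (p+p!+1)-1 = p+p!, w ∈ L; and |w| ≥ p.
The pumping lemma gives a decomposition w = xyz where |xy| ≤ p and |y| > 0.
Because |xy| ≤ p and w begins with p copies of 0, we have y = 0^k with 1 ≤ k ≤ p.
Since 1 ≤ k ≤ p, k divides p!; set t = 1 + p!/k. Then xy^t z has p + (p!/k)·k = p + p! copies of 0. Now the 0-count is p+p! and (1-count)-1 = (p+p!+1)-1 = p+p!, so i+1 ≠ j fails. So xy^t z = 0^{p+p!} 1^{p+p!+1} ∉ L.
This contradicts the pumping lemma, so L is not regular.

0^{p+p!} 1^{p+p!+1}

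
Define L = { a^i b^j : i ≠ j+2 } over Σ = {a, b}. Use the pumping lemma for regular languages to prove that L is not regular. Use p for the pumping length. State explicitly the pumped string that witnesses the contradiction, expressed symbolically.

a^{p+p!} b^{p+p!-2}

Assume L is regular; let p be its pumping constant.
Choose w = a^p b^{p+p!-2}. Since p ≠ (p+p!-2)+2 = p+p!, w ∈ L; and |w| ≥ p.
The pumping lemma gives a decomposition w = xyz where |xy| ≤ p and |y| ≥ 1.
Because |xy| ≤ p and w begins with p copies of a, we have y = a^k with 1 ≤ k ≤ p.
Since 1 ≤ k ≤ p, k divides p!; set t = 1 + p!/k. Then xy^t z has p + (p!/k)·k = p + p! copies of a. Now the a-count is p+p! and (b-count)+2 = (p+p!-2)+2 = p+p!, so i ≠ j+2 fails. So xy^t z = a^{p+p!} b^{p+p!-2} ∉ L.
This contradicts the pumping lemma, so L is not regular.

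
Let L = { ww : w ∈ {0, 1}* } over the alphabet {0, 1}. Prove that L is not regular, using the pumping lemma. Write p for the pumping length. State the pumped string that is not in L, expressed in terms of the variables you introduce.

Assume L is regular; let p be its pumping constant.
Take w = 0^p 1^p 0^p 1^p = uu where u = 0^p1^p; then w ∈ L and |w| = 4p ≥ p.
The pumping lemma gives a decomposition w = xyz where |xy| ≤ p and |y| > 0.
Since the first p symbols of w are all 0's and |xy| ≤ p, y lies entirely in the leading 0-block: y = 0^k for some k with 1 ≤ k ≤ p.
Pump with i = 2: xy^2z = 0^{p+k} 1^p 0^p 1^p, of length 4p+k. Suppose this equals vv. The string starts with 0 and ends with 1, so v does too; thus the boundary between the two copies of v is a 1→0 transition. There is exactly one such transition, at position 2p+k, so |v| = 2p+k and |vv| = 4p+2k ≠ 4p+k since k ≥ 1. So xy^2z ∉ L.
Contradiction. Therefore L is not regular.

0^{p+k} 1^p 0^p 1^p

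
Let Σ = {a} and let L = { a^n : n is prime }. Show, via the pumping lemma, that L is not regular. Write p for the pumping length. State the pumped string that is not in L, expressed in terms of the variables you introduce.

Assume L is regular; let p be its pumping constant.
Let q be a prime with q ≥ p+2 (infinitely many primes exist), and take w = a^q ∈ L with |w| = q ≥ p.
The pumping lemma gives a decomposition w = xyz where |xy| ≤ p and y is nonempty.
Then y = a^k for some k with 1 ≤ k ≤ p.
Since 1 ≤ k ≤ p, |xz| = q-k. Pump with i = q+1: |xy^{q+1}z| = (q-k)+(q+1)k = q+qk = q(1+k), which is composite (both factors ≥ 2). So xy^{q+1}z = a^{q(1+k)} ∉ L.
Contradiction. Therefore L is not regular.

a^{q(1+k)}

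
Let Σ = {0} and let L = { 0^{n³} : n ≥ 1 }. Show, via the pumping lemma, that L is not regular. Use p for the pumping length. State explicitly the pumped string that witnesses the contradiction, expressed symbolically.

Assume L is regular; let p be its pumping constant.
Take w = 0^{p³} ∈ L with |w| = p³ ≥ p.
Write w = xyz as guaranteed by the lemma, with |xy| ≤ p and y is nonempty.
Then y = 0^k for some k with 1 ≤ k ≤ p.
Pump with i = 2: xy^2z = 0^{p³+k}. Since 1 ≤ k ≤ p, p³ < p³+k ≤ p³+p < p³+3p²+3p+1 = (p+1)³, so p³+k is not a perfect cube. So xy^2z ∉ L.
Contradiction. Therefore L is not regular.

0^{p³+k}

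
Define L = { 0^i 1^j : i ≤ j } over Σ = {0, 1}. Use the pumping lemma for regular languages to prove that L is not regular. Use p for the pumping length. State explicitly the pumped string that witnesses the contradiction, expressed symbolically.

0^{p+k} 1^p

Assume L is regular; let p be its pumping constant.
Choose w = 0^p 1^p ∈ L, with |w| = 2p ≥ p.
Write w = xyz as guaranteed by the lemma, with |xy| ≤ p and |y| > 0.
Since the first p symbols of w are all 0's and |xy| ≤ p, y lies entirely in the leading 0-block: y = 0^k for some k with 1 ≤ k ≤ p.
Consider xy^2z = 0^{p+k} 1^p. Since k ≥ 1, the 0-count p+k exceeds the 1-count p, so i ≤ j fails; thus xy^2z ∉ L.
Contradiction. Therefore L is not regular.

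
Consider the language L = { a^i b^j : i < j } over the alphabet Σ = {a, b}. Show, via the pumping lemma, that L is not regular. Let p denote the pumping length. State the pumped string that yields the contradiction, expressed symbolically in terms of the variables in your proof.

Toward a contradiction, assume L is regular with pumping length p.
Choose w = a^p b^{p+1} ∈ L, with |w| = 2p+1 ≥ p.
The pumping lemma gives a decomposition w = xyz where |xy| ≤ p and |y| ≥ 1.
The first p characters of w are a's, so xy (and hence y) consists only of a's. Write y = a^k, 1 ≤ k ≤ p.
Consider xy^2z = a^{p+k} b^{p+1}. Since k ≥ 1, the a-count p+k is at least p+1, so i < j fails; thus xy^2z ∉ L.
This is a contradiction; hence L is not regular.

a^{p+k} b^{p+1}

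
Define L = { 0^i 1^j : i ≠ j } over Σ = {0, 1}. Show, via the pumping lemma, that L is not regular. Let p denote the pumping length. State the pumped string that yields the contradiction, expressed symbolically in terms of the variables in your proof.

Assume L is regular. Let p be the pumping length given by the pumping lemma.
Choose w = 0^p 1^{p+p!}. Since p ≠ p+p!, w ∈ L; and |w| ≥ p.
The pumping lemma gives a decomposition w = xyz where |xy| ≤ p and |y| > 0.
Since the first p symbols of w are all 0's and |xy| ≤ p, y lies entirely in the leading 0-block: y = 0^k for some k with 1 ≤ k ≤ p.
Since 1 ≤ k ≤ p, k divides p!; set t = 1 + p!/k. Then xy^t z has p + (p!/k)·k = p + p! copies of 0. Now the 0-count equals the 1-count, so i ≠ j fails. So xy^t z = 0^{p+p!} 1^{p+p!} ∉ L.
This is a contradiction; hence L is not regular.

0^{p+p!} 1^{p+p!}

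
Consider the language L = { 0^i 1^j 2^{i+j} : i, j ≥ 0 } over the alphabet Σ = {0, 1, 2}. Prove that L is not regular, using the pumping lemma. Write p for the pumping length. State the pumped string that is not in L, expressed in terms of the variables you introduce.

0^{p+k} 1^p 2^{2p}

Suppose for contradiction that L is regular, and let p be the pumping length.
Take w = 0^p 1^p 2^{2p} ∈ L (with i=j=p, i+j=2p), |w| = 4p ≥ p.
By the pumping lemma, w = xyz with |xy| ≤ p and |y| > 0.
Because |xy| ≤ p and w begins with p copies of 0, we have y = 0^k with 1 ≤ k ≤ p.
Consider xy^2z = 0^{p+k} 1^p 2^{2p}. Now the 0- and 1-counts sum to 2p+k, but the 2-count is 2p ≠ 2p+k. So xy^2z ∉ L.
This is a contradiction; hence L is not regular.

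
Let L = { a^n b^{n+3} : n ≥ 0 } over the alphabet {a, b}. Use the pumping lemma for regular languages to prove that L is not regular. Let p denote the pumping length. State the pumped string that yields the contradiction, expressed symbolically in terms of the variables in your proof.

Suppose for contradiction that L is regular, and let p be the pumping length.
Take w = a^p b^{p+3}. Then w ∈ L and |w| = 2p+3 ≥ p.
Write w = xyz as guaranteed by the lemma, with |xy| ≤ p and |y| > 0.
Since the first p symbols of w are all a's and |xy| ≤ p, y lies entirely in the leading a-block: y = a^k for some k with 1 ≤ k ≤ p.
Pump with i = 2: xy^2z = a^{p+k} b^{p+3}. For this to lie in L we would need p+3 = (p+k)+3, which forces k = 0. But k ≥ 1, so xy^2z ∉ L.
This is a contradiction; hence L is not regular.

a^{p+k} b^{p+3}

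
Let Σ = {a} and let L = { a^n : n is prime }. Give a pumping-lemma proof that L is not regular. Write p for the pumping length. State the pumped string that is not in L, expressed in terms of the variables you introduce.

a^{q(1+k)}

Toward a contradiction, assume L is regular with pumping length p.
Let q be a prime with q ≥ p+2 (infinitely many primes exist), and take w = a^q ∈ L with |w| = q ≥ p.
By the pumping lemma, w = xyz with |xy| ≤ p and |y| > 0.
Then y = a^k for some k with 1 ≤ k ≤ p.
Since 1 ≤ k ≤ p, |xz| = q-k. Pump with i = q+1: |xy^{q+1}z| = (q-k)+(q+1)k = q+qk = q(1+k), which is composite (both factors ≥ 2). So xy^{q+1}z = a^{q(1+k)} ∉ L.
This contradicts the pumping lemma, so L is not regular.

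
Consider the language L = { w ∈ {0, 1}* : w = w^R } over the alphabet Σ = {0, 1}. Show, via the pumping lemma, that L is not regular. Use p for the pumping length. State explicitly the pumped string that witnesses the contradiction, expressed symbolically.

Suppose for contradiction that L is regular, and let p be the pumping length.
Take w = 0^p 1 0^p, a palindrome of length 2p+1 ≥ p.
By the pumping lemma, w = xyz with |xy| ≤ p and |y| > 0.
Because |xy| ≤ p and w begins with p copies of 0, we have y = 0^k with 1 ≤ k ≤ p.
Pump with i = 2: xy^2z = 0^{p+k} 1 0^p. Its reverse is 0^p 1 0^{p+k}, which differs from xy^2z since k ≥ 1. So xy^2z is not a palindrome and xy^2z ∉ L.
This contradicts the pumping lemma, so L is not regular.

0^{p+k} 1 0^p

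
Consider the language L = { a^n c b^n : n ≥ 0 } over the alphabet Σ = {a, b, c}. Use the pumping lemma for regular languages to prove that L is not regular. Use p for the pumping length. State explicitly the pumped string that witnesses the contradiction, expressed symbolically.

a^{p+k} c b^p

Suppose for contradiction that L is regular, and let p be the pumping length.
Take w = a^p c b^p ∈ L with |w| = 2p+1 ≥ p.
The pumping lemma gives a decomposition w = xyz where |xy| ≤ p and |y| > 0.
The first p characters of w are a's, so xy (and hence y) consists only of a's. Write y = a^k, 1 ≤ k ≤ p.
Pump with i = 2: xy^2z = a^{p+k} c b^p, which would require p+k = p. But k ≥ 1, so xy^2z ∉ L.
This is a contradiction; hence L is not regular.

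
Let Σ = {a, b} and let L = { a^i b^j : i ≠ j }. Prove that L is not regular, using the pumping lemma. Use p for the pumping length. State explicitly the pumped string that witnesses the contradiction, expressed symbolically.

a^{p+p!} b^{p+p!}

Assume L is regular; let p be its pumping constant.
Choose w = a^p b^{p+p!}. Since p ≠ p+p!, w ∈ L; and |w| ≥ p.
By the pumping lemma, w = xyz with |xy| ≤ p and y is nonempty.
Because |xy| ≤ p and w begins with p copies of a, we have y = a^k with 1 ≤ k ≤ p.
Since 1 ≤ k ≤ p, k divides p!; set t = 1 + p!/k. Then xy^t z has p + (p!/k)·k = p + p! copies of a. Now the a-count equals the b-count, so i ≠ j fails. So xy^t z = a^{p+p!} b^{p+p!} ∉ L.
Contradiction. Therefore L is not regular.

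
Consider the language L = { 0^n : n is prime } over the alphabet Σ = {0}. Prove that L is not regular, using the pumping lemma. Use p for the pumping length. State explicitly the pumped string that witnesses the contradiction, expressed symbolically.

0^{q(1+k)}

Suppose for contradiction that L is regular, and let p be the pumping length.
Let q be a prime with q ≥ p+2 (infinitely many primes exist), and take w = 0^q ∈ L with |w| = q ≥ p.
By the pumping lemma, w = xyz with |xy| ≤ p and y is nonempty.
Then y = 0^k for some k with 1 ≤ k ≤ p.
Since 1 ≤ k ≤ p, |xz| = q-k. Pump with i = q+1: |xy^{q+1}z| = (q-k)+(q+1)k = q+qk = q(1+k), which is composite (both factors ≥ 2). So xy^{q+1}z = 0^{q(1+k)} ∉ L.
This is a contradiction; hence L is not regular.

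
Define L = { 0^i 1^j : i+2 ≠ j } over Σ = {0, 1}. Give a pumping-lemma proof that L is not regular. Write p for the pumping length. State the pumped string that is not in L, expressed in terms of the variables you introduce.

0^{p+p!} 1^{p+p!+2}

Suppose for contradiction that L is regular, and let p be the pumping length.
Choose w = 0^p 1^{p+p!+2}. Since p ≠ (p+p!+2)-2 = p+p!, w ∈ L; and |w| ≥ p.
The pumping lemma gives a decomposition w = xyz where |xy| ≤ p and |y| > 0.
The first p characters of w are 0's, so xy (and hence y) consists only of 0's. Write y = 0^k, 1 ≤ k ≤ p.
Since 1 ≤ k ≤ p, k divides p!; set t = 1 + p!/k. Then xy^t z has p + (p!/k)·k = p + p! copies of 0. Now the 0-count is p+p! and (1-count)-2 = (p+p!+2)-2 = p+p!, so i+2 ≠ j fails. So xy^t z = 0^{p+p!} 1^{p+p!+2} ∉ L.
This contradicts the pumping lemma, so L is not regular.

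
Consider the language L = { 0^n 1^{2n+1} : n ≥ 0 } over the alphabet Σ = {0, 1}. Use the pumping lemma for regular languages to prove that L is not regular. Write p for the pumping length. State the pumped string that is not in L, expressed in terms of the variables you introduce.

Assume L is regular. Let p be the pumping length given by the pumping lemma.
Take w = 0^p 1^{2p+1}. Then w ∈ L and |w| = 3p+1 ≥ p.
By the pumping lemma, w = xyz with |xy| ≤ p and y is nonempty.
The first p characters of w are 0's, so xy (and hence y) consists only of 0's. Write y = 0^k, 1 ≤ k ≤ p.
Pump with i = 2: xy^2z = 0^{p+k} 1^{2p+1}. For this to lie in L we would need 2p+1 = 2(p+k)+1, which forces k = 0. But k ≥ 1, so xy^2z ∉ L.
This contradicts the pumping lemma, so L is not regular.

0^{p+k} 1^{2p+1}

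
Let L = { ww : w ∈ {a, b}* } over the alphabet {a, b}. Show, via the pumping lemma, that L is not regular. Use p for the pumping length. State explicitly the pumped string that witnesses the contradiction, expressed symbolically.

a^{p+k} b^p a^p b^p

Assume L is regular. Let p be the pumping length given by the pumping lemma.
Take w = a^p b^p a^p b^p = uu where u = a^pb^p; then w ∈ L and |w| = 4p ≥ p.
By the pumping lemma, w = xyz with |xy| ≤ p and |y| ≥ 1.
Because |xy| ≤ p and w begins with p copies of a, we have y = a^k with 1 ≤ k ≤ p.
Pump with i = 2: xy^2z = a^{p+k} b^p a^p b^p, of length 4p+k. Suppose this equals vv. The string starts with a and ends with b, so v does too; thus the boundary between the two copies of v is a b→a transition. There is exactly one such transition, at position 2p+k, so |v| = 2p+k and |vv| = 4p+2k ≠ 4p+k since k ≥ 1. So xy^2z ∉ L.
Contradiction. Therefore L is not regular.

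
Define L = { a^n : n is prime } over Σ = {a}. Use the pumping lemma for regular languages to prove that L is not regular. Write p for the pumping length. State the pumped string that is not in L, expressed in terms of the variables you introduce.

a^{q(1+k)}

Assume L is regular; let p be its pumping constant.
Let q be a prime with q ≥ p+2 (infinitely many primes exist), and take w = a^q ∈ L with |w| = q ≥ p.
By the pumping lemma, w = xyz with |xy| ≤ p and |y| ≥ 1.
Then y = a^k for some k with 1 ≤ k ≤ p.
Since 1 ≤ k ≤ p, |xz| = q-k. Pump with i = q+1: |xy^{q+1}z| = (q-k)+(q+1)k = q+qk = q(1+k), which is composite (both factors ≥ 2). So xy^{q+1}z = a^{q(1+k)} ∉ L.
Contradiction. Therefore L is not regular.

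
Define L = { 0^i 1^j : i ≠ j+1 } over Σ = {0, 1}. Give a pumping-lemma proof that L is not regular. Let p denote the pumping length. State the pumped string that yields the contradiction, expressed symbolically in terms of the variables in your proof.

Suppose for contradiction that L is regular, and let p be the pumping length.
Choose w = 0^p 1^{p+p!-1}. Since p ≠ (p+p!-1)+1 = p+p!, w ∈ L; and |w| ≥ p.
The pumping lemma gives a decomposition w = xyz where |xy| ≤ p and |y| > 0.
Because |xy| ≤ p and w begins with p copies of 0, we have y = 0^k with 1 ≤ k ≤ p.
Since 1 ≤ k ≤ p, k divides p!; set t = 1 + p!/k. Then xy^t z has p + (p!/k)·k = p + p! copies of 0. Now the 0-count is p+p! and (1-count)+1 = (p+p!-1)+1 = p+p!, so i ≠ j+1 fails. So xy^t z = 0^{p+p!} 1^{p+p!-1} ∉ L.
Contradiction. Therefore L is not regular.

0^{p+p!} 1^{p+p!-1}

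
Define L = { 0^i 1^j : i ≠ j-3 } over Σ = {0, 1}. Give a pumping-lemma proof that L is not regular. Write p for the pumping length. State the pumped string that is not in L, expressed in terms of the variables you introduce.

Assume L is regular; let p be its pumping constant.
Choose w = 0^p 1^{p+p!+3}. Since p ≠ (p+p!+3)-3 = p+p!, w ∈ L; and |w| ≥ p.
By the pumping lemma, w = xyz with |xy| ≤ p and |y| ≥ 1.
Because |xy| ≤ p and w begins with p copies of 0, we have y = 0^k with 1 ≤ k ≤ p.
Since 1 ≤ k ≤ p, k divides p!; set t = 1 + p!/k. Then xy^t z has p + (p!/k)·k = p + p! copies of 0. Now the 0-count is p+p! and (1-count)-3 = (p+p!+3)-3 = p+p!, so i ≠ j-3 fails. So xy^t z = 0^{p+p!} 1^{p+p!+3} ∉ L.
Contradiction. Therefore L is not regular.

0^{p+p!} 1^{p+p!+3}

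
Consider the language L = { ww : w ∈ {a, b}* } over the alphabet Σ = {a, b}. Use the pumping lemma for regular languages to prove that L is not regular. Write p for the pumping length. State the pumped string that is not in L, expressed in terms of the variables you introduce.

a^{p+k} b^p a^p b^p

Assume L is regular; let p be its pumping constant.
Take w = a^p b^p a^p b^p = uu where u = a^pb^p; then w ∈ L and |w| = 4p ≥ p.
The pumping lemma gives a decomposition w = xyz where |xy| ≤ p and y is nonempty.
Since the first p symbols of w are all a's and |xy| ≤ p, y lies entirely in the leading a-block: y = a^k for some k with 1 ≤ k ≤ p.
Pump with i = 2: xy^2z = a^{p+k} b^p a^p b^p, of length 4p+k. Suppose this equals vv. The string starts with a and ends with b, so v does too; thus the boundary between the two copies of v is a b→a transition. There is exactly one such transition, at position 2p+k, so |v| = 2p+k and |vv| = 4p+2k ≠ 4p+k since k ≥ 1. So xy^2z ∉ L.
This is a contradiction; hence L is not regular.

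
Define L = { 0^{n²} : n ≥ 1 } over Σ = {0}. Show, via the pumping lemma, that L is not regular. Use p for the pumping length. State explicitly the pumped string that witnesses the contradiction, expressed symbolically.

Assume L is regular; let p be its pumping constant.
Take w = 0^{p²} ∈ L with |w| = p² ≥ p.
By the pumping lemma, w = xyz with |xy| ≤ p and |y| > 0.
Then y = 0^k for some k with 1 ≤ k ≤ p.
Pump with i = 2: xy^2z = 0^{p²+k}. Since 1 ≤ k ≤ p, p² < p²+k ≤ p²+p < (p+1)², so p²+k lies strictly between consecutive squares and is not a perfect square. So xy^2z ∉ L.
Contradiction. Therefore L is not regular.

0^{p²+k}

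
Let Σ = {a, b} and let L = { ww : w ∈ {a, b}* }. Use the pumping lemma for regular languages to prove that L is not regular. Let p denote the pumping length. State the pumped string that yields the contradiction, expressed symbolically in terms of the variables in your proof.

a^{p+k} b^p a^p b^p

Assume L is regular. Let p be the pumping length given by the pumping lemma.
Take w = a^p b^p a^p b^p = uu where u = a^pb^p; then w ∈ L and |w| = 4p ≥ p.
Write w = xyz as guaranteed by the lemma, with |xy| ≤ p and |y| > 0.
The first p characters of w are a's, so xy (and hence y) consists only of a's. Write y = a^k, 1 ≤ k ≤ p.
Pump with i = 2: xy^2z = a^{p+k} b^p a^p b^p, of length 4p+k. Suppose this equals vv. The string starts with a and ends with b, so v does too; thus the boundary between the two copies of v is a b→a transition. There is exactly one such transition, at position 2p+k, so |v| = 2p+k and |vv| = 4p+2k ≠ 4p+k since k ≥ 1. So xy^2z ∉ L.
This contradicts the pumping lemma, so L is not regular.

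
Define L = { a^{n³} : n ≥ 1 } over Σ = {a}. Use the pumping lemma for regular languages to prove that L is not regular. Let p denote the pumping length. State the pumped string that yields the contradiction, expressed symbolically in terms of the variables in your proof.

a^{p³+k}

Assume L is regular; let p be its pumping constant.
Take w = a^{p³} ∈ L with |w| = p³ ≥ p.
By the pumping lemma, w = xyz with |xy| ≤ p and |y| ≥ 1.
Then y = a^k for some k with 1 ≤ k ≤ p.
Pump with i = 2: xy^2z = a^{p³+k}. Since 1 ≤ k ≤ p, p³ < p³+k ≤ p³+p < p³+3p²+3p+1 = (p+1)³, so p³+k is not a perfect cube. So xy^2z ∉ L.
This is a contradiction; hence L is not regular.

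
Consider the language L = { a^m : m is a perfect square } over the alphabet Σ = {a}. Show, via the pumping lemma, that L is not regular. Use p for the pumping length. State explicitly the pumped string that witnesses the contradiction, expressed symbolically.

Toward a contradiction, assume L is regular with pumping length p.
Take w = a^{p²} ∈ L with |w| = p² ≥ p.
The pumping lemma gives a decomposition w = xyz where |xy| ≤ p and |y| > 0.
Then y = a^k for some k with 1 ≤ k ≤ p.
Pump with i = 2: xy^2z = a^{p²+k}. Since 1 ≤ k ≤ p, p² < p²+k ≤ p²+p < (p+1)², so p²+k lies strictly between consecutive squares and is not a perfect square. So xy^2z ∉ L.
This is a contradiction; hence L is not regular.

a^{p²+k}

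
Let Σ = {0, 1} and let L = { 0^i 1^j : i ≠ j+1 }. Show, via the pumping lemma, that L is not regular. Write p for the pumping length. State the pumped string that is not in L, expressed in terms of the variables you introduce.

Assume L is regular. Let p be the pumping length given by the pumping lemma.
Choose w = 0^p 1^{p+p!-1}. Since p ≠ (p+p!-1)+1 = p+p!, w ∈ L; and |w| ≥ p.
The pumping lemma gives a decomposition w = xyz where |xy| ≤ p and |y| ≥ 1.
Since the first p symbols of w are all 0's and |xy| ≤ p, y lies entirely in the leading 0-block: y = 0^k for some k with 1 ≤ k ≤ p.
Since 1 ≤ k ≤ p, k divides p!; set t = 1 + p!/k. Then xy^t z has p + (p!/k)·k = p + p! copies of 0. Now the 0-count is p+p! and (1-count)+1 = (p+p!-1)+1 = p+p!, so i ≠ j+1 fails. So xy^t z = 0^{p+p!} 1^{p+p!-1} ∉ L.
This is a contradiction; hence L is not regular.

0^{p+p!} 1^{p+p!-1}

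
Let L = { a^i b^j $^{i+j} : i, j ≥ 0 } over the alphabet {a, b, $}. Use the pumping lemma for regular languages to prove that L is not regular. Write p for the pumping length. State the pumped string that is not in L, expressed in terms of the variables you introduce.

a^{p+k} b^p $^{2p}

Assume L is regular. Let p be the pumping length given by the pumping lemma.
Take w = a^p b^p $^{2p} ∈ L (with i=j=p, i+j=2p), |w| = 4p ≥ p.
The pumping lemma gives a decomposition w = xyz where |xy| ≤ p and y is nonempty.
Since the first p symbols of w are all a's and |xy| ≤ p, y lies entirely in the leading a-block: y = a^k for some k with 1 ≤ k ≤ p.
Consider xy^2z = a^{p+k} b^p $^{2p}. Now the a- and b-counts sum to 2p+k, but the $-count is 2p ≠ 2p+k. So xy^2z ∉ L.
This is a contradiction; hence L is not regular.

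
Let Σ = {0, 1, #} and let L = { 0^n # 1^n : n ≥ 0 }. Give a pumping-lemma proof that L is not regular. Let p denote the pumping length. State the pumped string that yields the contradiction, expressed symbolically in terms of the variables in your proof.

Assume L is regular. Let p be the pumping length given by the pumping lemma.
Take w = 0^p # 1^p ∈ L with |w| = 2p+1 ≥ p.
Write w = xyz as guaranteed by the lemma, with |xy| ≤ p and y is nonempty.
The first p characters of w are 0's, so xy (and hence y) consists only of 0's. Write y = 0^k, 1 ≤ k ≤ p.
Pump with i = 2: xy^2z = 0^{p+k} # 1^p, which would require p+k = p. But k ≥ 1, so xy^2z ∉ L.
This is a contradiction; hence L is not regular.

0^{p+k} # 1^p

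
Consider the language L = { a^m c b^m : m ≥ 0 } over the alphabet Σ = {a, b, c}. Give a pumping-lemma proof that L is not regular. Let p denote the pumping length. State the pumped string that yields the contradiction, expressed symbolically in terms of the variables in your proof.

Assume L is regular. Let p be the pumping length given by the pumping lemma.
Take w = a^p c b^p ∈ L with |w| = 2p+1 ≥ p.
By the pumping lemma, w = xyz with |xy| ≤ p and y is nonempty.
The first p characters of w are a's, so xy (and hence y) consists only of a's. Write y = a^k, 1 ≤ k ≤ p.
Pump with i = 2: xy^2z = a^{p+k} c b^p, which would require p+k = p. But k ≥ 1, so xy^2z ∉ L.
This is a contradiction; hence L is not regular.

a^{p+k} c b^p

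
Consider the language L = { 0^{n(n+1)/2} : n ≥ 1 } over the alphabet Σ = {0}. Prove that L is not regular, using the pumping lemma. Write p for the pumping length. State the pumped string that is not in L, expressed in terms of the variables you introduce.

0^{p(p+1)/2+k}

Suppose for contradiction that L is regular, and let p be the pumping length.
Take w = 0^{p(p+1)/2} ∈ L with |w| = p(p+1)/2 ≥ p.
Write w = xyz as guaranteed by the lemma, with |xy| ≤ p and y is nonempty.
Then y = 0^k for some k with 1 ≤ k ≤ p.
Pump with i = 2: xy^2z = 0^{p(p+1)/2+k}. Since 1 ≤ k ≤ p, p(p+1)/2 < p(p+1)/2+k ≤ p(p+1)/2+p < (p+1)(p+2)/2, so p(p+1)/2+k is strictly between consecutive triangular numbers. So xy^2z ∉ L.
Contradiction. Therefore L is not regular.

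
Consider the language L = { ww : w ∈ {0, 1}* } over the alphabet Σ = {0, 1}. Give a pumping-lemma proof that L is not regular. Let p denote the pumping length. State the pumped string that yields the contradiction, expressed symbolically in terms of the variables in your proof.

0^{p+k} 1^p 0^p 1^p

Assume L is regular. Let p be the pumping length given by the pumping lemma.
Take w = 0^p 1^p 0^p 1^p = uu where u = 0^p1^p; then w ∈ L and |w| = 4p ≥ p.
By the pumping lemma, w = xyz with |xy| ≤ p and |y| ≥ 1.
The first p characters of w are 0's, so xy (and hence y) consists only of 0's. Write y = 0^k, 1 ≤ k ≤ p.
Pump with i = 2: xy^2z = 0^{p+k} 1^p 0^p 1^p, of length 4p+k. Suppose this equals vv. The string starts with 0 and ends with 1, so v does too; thus the boundary between the two copies of v is a 1→0 transition. There is exactly one such transition, at position 2p+k, so |v| = 2p+k and |vv| = 4p+2k ≠ 4p+k since k ≥ 1. So xy^2z ∉ L.
This is a contradiction; hence L is not regular.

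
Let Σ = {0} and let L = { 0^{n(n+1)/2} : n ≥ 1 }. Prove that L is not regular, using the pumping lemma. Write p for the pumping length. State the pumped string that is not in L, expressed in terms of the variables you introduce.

0^{p(p+1)/2+k}

Assume L is regular. Let p be the pumping length given by the pumping lemma.
Take w = 0^{p(p+1)/2} ∈ L with |w| = p(p+1)/2 ≥ p.
Write w = xyz as guaranteed by the lemma, with |xy| ≤ p and |y| ≥ 1.
Then y = 0^k for some k with 1 ≤ k ≤ p.
Pump with i = 2: xy^2z = 0^{p(p+1)/2+k}. Since 1 ≤ k ≤ p, p(p+1)/2 < p(p+1)/2+k ≤ p(p+1)/2+p < (p+1)(p+2)/2, so p(p+1)/2+k is strictly between consecutive triangular numbers. So xy^2z ∉ L.
This is a contradiction; hence L is not regular.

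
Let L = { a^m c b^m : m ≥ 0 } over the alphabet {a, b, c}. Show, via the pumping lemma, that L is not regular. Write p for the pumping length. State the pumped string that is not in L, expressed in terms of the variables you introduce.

Suppose for contradiction that L is regular, and let p be the pumping length.
Take w = a^p c b^p ∈ L with |w| = 2p+1 ≥ p.
Write w = xyz as guaranteed by the lemma, with |xy| ≤ p and |y| > 0.
The first p characters of w are a's, so xy (and hence y) consists only of a's. Write y = a^k, 1 ≤ k ≤ p.
Pump with i = 2: xy^2z = a^{p+k} c b^p, which would require p+k = p. But k ≥ 1, so xy^2z ∉ L.
This contradicts the pumping lemma, so L is not regular.

a^{p+k} c b^p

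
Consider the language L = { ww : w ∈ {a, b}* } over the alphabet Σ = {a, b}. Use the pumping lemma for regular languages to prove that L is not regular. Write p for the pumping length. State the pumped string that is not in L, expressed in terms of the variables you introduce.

Suppose for contradiction that L is regular, and let p be the pumping length.
Take w = a^p b^p a^p b^p = uu where u = a^pb^p; then w ∈ L and |w| = 4p ≥ p.
By the pumping lemma, w = xyz with |xy| ≤ p and |y| ≥ 1.
Since the first p symbols of w are all a's and |xy| ≤ p, y lies entirely in the leading a-block: y = a^k for some k with 1 ≤ k ≤ p.
Pump with i = 2: xy^2z = a^{p+k} b^p a^p b^p, of length 4p+k. Suppose this equals vv. The string starts with a and ends with b, so v does too; thus the boundary between the two copies of v is a b→a transition. There is exactly one such transition, at position 2p+k, so |v| = 2p+k and |vv| = 4p+2k ≠ 4p+k since k ≥ 1. So xy^2z ∉ L.
Contradiction. Therefore L is not regular.

a^{p+k} b^p a^p b^p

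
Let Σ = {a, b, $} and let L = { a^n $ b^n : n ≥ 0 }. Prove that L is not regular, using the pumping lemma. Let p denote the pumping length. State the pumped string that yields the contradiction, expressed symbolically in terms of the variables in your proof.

Toward a contradiction, assume L is regular with pumping length p.
Take w = a^p $ b^p ∈ L with |w| = 2p+1 ≥ p.
Write w = xyz as guaranteed by the lemma, with |xy| ≤ p and y is nonempty.
Since the first p symbols of w are all a's and |xy| ≤ p, y lies entirely in the leading a-block: y = a^k for some k with 1 ≤ k ≤ p.
Pump with i = 2: xy^2z = a^{p+k} $ b^p, which would require p+k = p. But k ≥ 1, so xy^2z ∉ L.
This is a contradiction; hence L is not regular.

a^{p+k} $ b^p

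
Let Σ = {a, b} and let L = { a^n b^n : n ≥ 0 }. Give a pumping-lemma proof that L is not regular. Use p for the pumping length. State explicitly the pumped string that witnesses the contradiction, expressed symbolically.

Suppose for contradiction that L is regular, and let p be the pumping length.
Choose w = a^p b^p, which is in L with |w| = 2p ≥ p.
By the pumping lemma, w = xyz with |xy| ≤ p and y is nonempty.
Because |xy| ≤ p and w begins with p copies of a, we have y = a^k with 1 ≤ k ≤ p.
Pump with i = 2: xy^2z = a^{p+k} b^p. For this to lie in L we would need p = p+k, which forces k = 0. But k ≥ 1, so xy^2z ∉ L.
This contradicts the pumping lemma, so L is not regular.

a^{p+k} b^p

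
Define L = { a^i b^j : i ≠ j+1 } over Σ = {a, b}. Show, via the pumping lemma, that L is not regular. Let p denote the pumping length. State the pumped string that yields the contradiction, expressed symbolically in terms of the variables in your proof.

Assume L is regular. Let p be the pumping length given by the pumping lemma.
Choose w = a^p b^{p+p!-1}. Since p ≠ (p+p!-1)+1 = p+p!, w ∈ L; and |w| ≥ p.
By the pumping lemma, w = xyz with |xy| ≤ p and |y| ≥ 1.
Since the first p symbols of w are all a's and |xy| ≤ p, y lies entirely in the leading a-block: y = a^k for some k with 1 ≤ k ≤ p.
Since 1 ≤ k ≤ p, k divides p!; set t = 1 + p!/k. Then xy^t z has p + (p!/k)·k = p + p! copies of a. Now the a-count is p+p! and (b-count)+1 = (p+p!-1)+1 = p+p!, so i ≠ j+1 fails. So xy^t z = a^{p+p!} b^{p+p!-1} ∉ L.
Contradiction. Therefore L is not regular.

a^{p+p!} b^{p+p!-1}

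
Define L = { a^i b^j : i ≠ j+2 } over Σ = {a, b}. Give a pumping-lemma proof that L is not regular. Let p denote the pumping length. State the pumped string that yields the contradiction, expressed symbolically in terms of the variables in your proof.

Assume L is regular. Let p be the pumping length given by the pumping lemma.
Choose w = a^p b^{p+p!-2}. Since p ≠ (p+p!-2)+2 = p+p!, w ∈ L; and |w| ≥ p.
By the pumping lemma, w = xyz with |xy| ≤ p and |y| > 0.
Because |xy| ≤ p and w begins with p copies of a, we have y = a^k with 1 ≤ k ≤ p.
Since 1 ≤ k ≤ p, k divides p!; set t = 1 + p!/k. Then xy^t z has p + (p!/k)·k = p + p! copies of a. Now the a-count is p+p! and (b-count)+2 = (p+p!-2)+2 = p+p!, so i ≠ j+2 fails. So xy^t z = a^{p+p!} b^{p+p!-2} ∉ L.
Contradiction. Therefore L is not regular.

a^{p+p!} b^{p+p!-2}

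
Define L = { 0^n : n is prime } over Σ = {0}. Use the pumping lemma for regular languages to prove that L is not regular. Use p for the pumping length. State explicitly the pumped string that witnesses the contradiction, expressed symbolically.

Assume L is regular; let p be its pumping constant.
Let q be a prime with q ≥ p+2 (infinitely many primes exist), and take w = 0^q ∈ L with |w| = q ≥ p.
By the pumping lemma, w = xyz with |xy| ≤ p and |y| > 0.
Then y = 0^k for some k with 1 ≤ k ≤ p.
Since 1 ≤ k ≤ p, |xz| = q-k. Pump with i = q+1: |xy^{q+1}z| = (q-k)+(q+1)k = q+qk = q(1+k), which is composite (both factors ≥ 2). So xy^{q+1}z = 0^{q(1+k)} ∉ L.
Contradiction. Therefore L is not regular.

0^{q(1+k)}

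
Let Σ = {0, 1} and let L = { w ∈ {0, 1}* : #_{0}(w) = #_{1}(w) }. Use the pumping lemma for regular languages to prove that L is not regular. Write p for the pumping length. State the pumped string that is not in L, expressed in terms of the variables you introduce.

0^{p+k} 1^p

Assume L is regular; let p be its pumping constant.
Choose w = 0^p 1^p ∈ L with |w| = 2p ≥ p.
The pumping lemma gives a decomposition w = xyz where |xy| ≤ p and y is nonempty.
The first p characters of w are 0's, so xy (and hence y) consists only of 0's. Write y = 0^k, 1 ≤ k ≤ p.
Pump with i = 2: xy^2z = 0^{p+k} 1^p has p+k occurrences of 0 but only p of 1. Since k ≥ 1 the counts differ, so xy^2z ∉ L.
This contradicts the pumping lemma, so L is not regular.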